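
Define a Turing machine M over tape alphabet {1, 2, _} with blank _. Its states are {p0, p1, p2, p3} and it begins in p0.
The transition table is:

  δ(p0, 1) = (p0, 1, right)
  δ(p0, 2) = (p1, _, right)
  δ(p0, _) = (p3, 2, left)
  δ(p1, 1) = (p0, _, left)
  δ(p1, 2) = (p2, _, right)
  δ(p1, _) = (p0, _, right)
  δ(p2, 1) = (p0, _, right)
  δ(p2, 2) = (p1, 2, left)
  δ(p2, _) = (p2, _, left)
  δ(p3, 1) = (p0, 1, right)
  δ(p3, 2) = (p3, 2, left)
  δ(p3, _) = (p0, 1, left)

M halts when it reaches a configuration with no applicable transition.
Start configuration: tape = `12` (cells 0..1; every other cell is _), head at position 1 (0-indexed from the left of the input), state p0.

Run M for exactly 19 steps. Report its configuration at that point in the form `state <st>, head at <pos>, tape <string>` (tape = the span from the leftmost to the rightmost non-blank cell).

state p3, head at 0, tape 121212

p0 | 1[2]____   read 2 → write _, move right, go to p1
p1 | 1_[_]___   read _ → write _, move right, go to p0
p0 | 1__[_]__   read _ → write 2, move left, go to p3
p3 | 1_[_]2__   read _ → write 1, move left, go to p0
p0 | 1[_]12__   read _ → write 2, move left, go to p3
p3 | [1]212__   read 1 → write 1, move right, go to p0
p0 | 1[2]12__   read 2 → write _, move right, go to p1
p1 | 1_[1]2__   read 1 → write _, move left, go to p0
p0 | 1[_]_2__   read _ → write 2, move left, go to p3
p3 | [1]2_2__   read 1 → write 1, move right, go to p0
p0 | 1[2]_2__   read 2 → write _, move right, go to p1
p1 | 1_[_]2__   read _ → write _, move right, go to p0
p0 | 1__[2]__   read 2 → write _, move right, go to p1
p1 | 1___[_]_   read _ → write _, move right, go to p0
p0 | 1____[_]   read _ → write 2, move left, go to p3
p3 | 1___[_]2   read _ → write 1, move left, go to p0
p0 | 1__[_]12   read _ → write 2, move left, go to p3
p3 | 1_[_]212   read _ → write 1, move left, go to p0
p0 | 1[_]1212   read _ → write 2, move left, go to p3
p3 | [1]21212
After 19 steps: state p3, head at 0, tape 121212.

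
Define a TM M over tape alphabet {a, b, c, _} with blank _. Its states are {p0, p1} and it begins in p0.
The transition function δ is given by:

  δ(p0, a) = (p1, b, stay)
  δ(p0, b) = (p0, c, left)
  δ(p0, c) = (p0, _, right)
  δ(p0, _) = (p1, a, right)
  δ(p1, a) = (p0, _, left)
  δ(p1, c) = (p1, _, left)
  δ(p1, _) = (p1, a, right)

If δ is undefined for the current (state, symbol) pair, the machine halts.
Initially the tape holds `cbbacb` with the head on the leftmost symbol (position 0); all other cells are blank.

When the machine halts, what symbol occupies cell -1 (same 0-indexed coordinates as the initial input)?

a

p0 | _[c]bbacb   read c → write _, move right, go to p0
p0 | __[b]bacb   read b → write c, move left, go to p0
p0 | _[_]cbacb   read _ → write a, move right, go to p1
p1 | _a[c]bacb   read c → write _, move left, go to p1
p1 | _[a]_bacb   read a → write _, move left, go to p0
p0 | [_]__bacb   read _ → write a, move right, go to p1
p1 | a[_]_bacb   read _ → write a, move right, go to p1
p1 | aa[_]bacb   read _ → write a, move right, go to p1
p1 | aaa[b]acb
Cell -1 holds a when M halts.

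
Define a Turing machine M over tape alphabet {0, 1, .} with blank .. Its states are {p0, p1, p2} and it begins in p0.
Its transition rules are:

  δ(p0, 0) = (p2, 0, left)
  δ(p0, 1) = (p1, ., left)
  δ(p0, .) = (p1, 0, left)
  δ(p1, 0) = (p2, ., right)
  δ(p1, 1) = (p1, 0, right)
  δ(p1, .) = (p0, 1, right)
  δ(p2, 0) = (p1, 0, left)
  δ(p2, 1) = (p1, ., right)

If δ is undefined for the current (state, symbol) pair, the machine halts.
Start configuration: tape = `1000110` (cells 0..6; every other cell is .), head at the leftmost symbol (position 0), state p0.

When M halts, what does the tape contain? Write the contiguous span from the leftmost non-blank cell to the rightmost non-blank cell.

p0 | .[1]000110.   read 1 → write ., move left, go to p1
p1 | [.].000110.   read . → write 1, move right, go to p0
p0 | 1[.]000110.   read . → write 0, move left, go to p1
p1 | [1]0000110.   read 1 → write 0, move right, go to p1
p1 | 0[0]000110.   read 0 → write ., move right, go to p2
p2 | 0.[0]00110.   read 0 → write 0, move left, go to p1
p1 | 0[.]000110.   read . → write 1, move right, go to p0
p0 | 01[0]00110.   read 0 → write 0, move left, go to p2
p2 | 0[1]000110.   read 1 → write ., move right, go to p1
p1 | 0.[0]00110.   read 0 → write ., move right, go to p2
p2 | 0..[0]0110.   read 0 → write 0, move left, go to p1
p1 | 0.[.]00110.   read . → write 1, move right, go to p0
p0 | 0.1[0]0110.   read 0 → write 0, move left, go to p2
p2 | 0.[1]00110.   read 1 → write ., move right, go to p1
p1 | 0..[0]0110.   read 0 → write ., move right, go to p2
p2 | 0...[0]110.   read 0 → write 0, move left, go to p1
p1 | 0..[.]0110.   read . → write 1, move right, go to p0
p0 | 0..1[0]110.   read 0 → write 0, move left, go to p2
p2 | 0..[1]0110.   read 1 → write ., move right, go to p1
p1 | 0...[0]110.   read 0 → write ., move right, go to p2
p2 | 0....[1]10.   read 1 → write ., move right, go to p1
p1 | 0.....[1]0.   read 1 → write 0, move right, go to p1
p1 | 0.....0[0].   read 0 → write ., move right, go to p2
p2 | 0.....0.[.]
The non-blank tape span at halt is 0.....0.

0.....0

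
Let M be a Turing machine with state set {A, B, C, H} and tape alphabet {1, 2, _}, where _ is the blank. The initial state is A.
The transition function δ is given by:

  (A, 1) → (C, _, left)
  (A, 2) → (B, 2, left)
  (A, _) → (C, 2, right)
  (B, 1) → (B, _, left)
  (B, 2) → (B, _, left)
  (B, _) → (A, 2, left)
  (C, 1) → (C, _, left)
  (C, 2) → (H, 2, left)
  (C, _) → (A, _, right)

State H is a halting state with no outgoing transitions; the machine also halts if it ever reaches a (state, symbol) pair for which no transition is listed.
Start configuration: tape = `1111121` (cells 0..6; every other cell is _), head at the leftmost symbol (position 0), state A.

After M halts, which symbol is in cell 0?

A | _[1]111121   read 1 → write _, move left, go to C
C | [_]_111121   read _ → write _, move right, go to A
A | _[_]111121   read _ → write 2, move right, go to C
C | _2[1]11121   read 1 → write _, move left, go to C
C | _[2]_11121   read 2 → write 2, move left, go to H
H | [_]2_11121
Cell 0 holds 2 when M halts.

2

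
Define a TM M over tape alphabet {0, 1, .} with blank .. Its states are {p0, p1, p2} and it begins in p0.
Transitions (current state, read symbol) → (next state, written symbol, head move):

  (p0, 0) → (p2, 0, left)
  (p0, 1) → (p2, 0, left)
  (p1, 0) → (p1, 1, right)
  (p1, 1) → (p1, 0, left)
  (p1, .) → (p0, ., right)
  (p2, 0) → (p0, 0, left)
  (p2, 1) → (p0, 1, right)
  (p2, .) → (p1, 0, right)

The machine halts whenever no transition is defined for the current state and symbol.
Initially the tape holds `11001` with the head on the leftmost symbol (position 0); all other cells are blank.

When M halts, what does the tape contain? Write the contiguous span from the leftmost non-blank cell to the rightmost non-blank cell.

0111111

state=p0 head=0 tape=..[1]1001..   (p0,1)→(p2,0,left)
state=p2 head=-1 tape=.[.]01001..   (p2,.)→(p1,0,right)
state=p1 head=0 tape=.0[0]1001..   (p1,0)→(p1,1,right)
state=p1 head=1 tape=.01[1]001..   (p1,1)→(p1,0,left)
state=p1 head=0 tape=.0[1]0001..   (p1,1)→(p1,0,left)
state=p1 head=-1 tape=.[0]00001..   (p1,0)→(p1,1,right)
state=p1 head=0 tape=.1[0]0001..   (p1,0)→(p1,1,right)
state=p1 head=1 tape=.11[0]001..   (p1,0)→(p1,1,right)
state=p1 head=2 tape=.111[0]01..   (p1,0)→(p1,1,right)
state=p1 head=3 tape=.1111[0]1..   (p1,0)→(p1,1,right)
state=p1 head=4 tape=.11111[1]..   (p1,1)→(p1,0,left)
state=p1 head=3 tape=.1111[1]0..   (p1,1)→(p1,0,left)
state=p1 head=2 tape=.111[1]00..   (p1,1)→(p1,0,left)
state=p1 head=1 tape=.11[1]000..   (p1,1)→(p1,0,left)
state=p1 head=0 tape=.1[1]0000..   (p1,1)→(p1,0,left)
state=p1 head=-1 tape=.[1]00000..   (p1,1)→(p1,0,left)
state=p1 head=-2 tape=[.]000000..   (p1,.)→(p0,.,right)
state=p0 head=-1 tape=.[0]00000..   (p0,0)→(p2,0,left)
state=p2 head=-2 tape=[.]000000..   (p2,.)→(p1,0,right)
state=p1 head=-1 tape=0[0]00000..   (p1,0)→(p1,1,right)
state=p1 head=0 tape=01[0]0000..   (p1,0)→(p1,1,right)
state=p1 head=1 tape=011[0]000..   (p1,0)→(p1,1,right)
state=p1 head=2 tape=0111[0]00..   (p1,0)→(p1,1,right)
state=p1 head=3 tape=01111[0]0..   (p1,0)→(p1,1,right)
state=p1 head=4 tape=011111[0]..   (p1,0)→(p1,1,right)
state=p1 head=5 tape=0111111[.].   (p1,.)→(p0,.,right)
state=p0 head=6 tape=0111111.[.]
The non-blank tape span at halt is 0111111.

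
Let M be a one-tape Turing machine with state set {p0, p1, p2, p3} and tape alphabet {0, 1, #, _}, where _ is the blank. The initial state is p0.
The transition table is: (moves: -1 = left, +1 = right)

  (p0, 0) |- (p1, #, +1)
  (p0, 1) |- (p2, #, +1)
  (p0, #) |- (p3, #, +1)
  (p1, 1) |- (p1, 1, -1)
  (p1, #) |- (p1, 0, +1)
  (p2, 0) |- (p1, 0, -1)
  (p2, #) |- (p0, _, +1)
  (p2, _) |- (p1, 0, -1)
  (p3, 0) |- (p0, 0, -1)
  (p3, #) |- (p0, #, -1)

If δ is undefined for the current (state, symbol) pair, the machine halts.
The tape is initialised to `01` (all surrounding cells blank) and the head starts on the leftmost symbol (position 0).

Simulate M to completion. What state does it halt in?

state=p0 head=0 tape=[0]1   (p0,0)→(p1,#,+1)
state=p1 head=1 tape=#[1]   (p1,1)→(p1,1,-1)
state=p1 head=0 tape=[#]1   (p1,#)→(p1,0,+1)
state=p1 head=1 tape=0[1]   (p1,1)→(p1,1,-1)
state=p1 head=0 tape=[0]1
No transition is defined for (p1, 0); M halts in state p1.

p1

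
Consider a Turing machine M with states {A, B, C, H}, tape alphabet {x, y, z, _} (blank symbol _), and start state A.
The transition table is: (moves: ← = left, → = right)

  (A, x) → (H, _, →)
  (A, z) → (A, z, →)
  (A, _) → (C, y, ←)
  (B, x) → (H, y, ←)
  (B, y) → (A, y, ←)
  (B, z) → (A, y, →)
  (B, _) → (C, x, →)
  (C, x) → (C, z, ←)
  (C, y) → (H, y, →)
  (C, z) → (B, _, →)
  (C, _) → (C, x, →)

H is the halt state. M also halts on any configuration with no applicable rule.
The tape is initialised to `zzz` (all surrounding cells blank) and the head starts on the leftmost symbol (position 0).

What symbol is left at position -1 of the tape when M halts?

A | _[z]zz_   read z → write z, move →, go to A
A | _z[z]z_   read z → write z, move →, go to A
A | _zz[z]_   read z → write z, move →, go to A
A | _zzz[_]   read _ → write y, move ←, go to C
C | _zz[z]y   read z → write _, move →, go to B
B | _zz_[y]   read y → write y, move ←, go to A
A | _zz[_]y   read _ → write y, move ←, go to C
C | _z[z]yy   read z → write _, move →, go to B
B | _z_[y]y   read y → write y, move ←, go to A
A | _z[_]yy   read _ → write y, move ←, go to C
C | _[z]yyy   read z → write _, move →, go to B
B | __[y]yy   read y → write y, move ←, go to A
A | _[_]yyy   read _ → write y, move ←, go to C
C | [_]yyyy   read _ → write x, move →, go to C
C | x[y]yyy   read y → write y, move →, go to H
H | xy[y]yy
Cell -1 holds x when M halts.

x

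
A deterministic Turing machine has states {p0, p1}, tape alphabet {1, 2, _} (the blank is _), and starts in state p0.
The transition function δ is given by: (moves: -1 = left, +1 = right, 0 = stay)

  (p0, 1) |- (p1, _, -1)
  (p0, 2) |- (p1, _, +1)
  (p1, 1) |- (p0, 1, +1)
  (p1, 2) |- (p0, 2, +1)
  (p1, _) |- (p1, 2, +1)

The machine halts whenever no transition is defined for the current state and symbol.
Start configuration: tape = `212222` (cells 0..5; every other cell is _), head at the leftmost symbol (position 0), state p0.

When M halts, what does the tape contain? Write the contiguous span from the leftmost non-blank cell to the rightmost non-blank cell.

p0 | [2]12222_   read 2 → write _, move +1, go to p1
p1 | _[1]2222_   read 1 → write 1, move +1, go to p0
p0 | _1[2]222_   read 2 → write _, move +1, go to p1
p1 | _1_[2]22_   read 2 → write 2, move +1, go to p0
p0 | _1_2[2]2_   read 2 → write _, move +1, go to p1
p1 | _1_2_[2]_   read 2 → write 2, move +1, go to p0
p0 | _1_2_2[_]
The non-blank tape span at halt is 1_2_2.

1_2_2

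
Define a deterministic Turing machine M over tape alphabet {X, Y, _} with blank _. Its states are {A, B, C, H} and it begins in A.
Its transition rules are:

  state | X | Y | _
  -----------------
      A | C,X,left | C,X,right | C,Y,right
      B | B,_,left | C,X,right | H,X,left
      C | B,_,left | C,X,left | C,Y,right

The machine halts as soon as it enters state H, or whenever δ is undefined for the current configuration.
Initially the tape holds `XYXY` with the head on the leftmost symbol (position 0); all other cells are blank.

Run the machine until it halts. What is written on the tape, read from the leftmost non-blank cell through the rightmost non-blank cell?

state=A head=0 tape=___[X]YXY   (A,X)→(C,X,left)
state=C head=-1 tape=__[_]XYXY   (C,_)→(C,Y,right)
state=C head=0 tape=__Y[X]YXY   (C,X)→(B,_,left)
state=B head=-1 tape=__[Y]_YXY   (B,Y)→(C,X,right)
state=C head=0 tape=__X[_]YXY   (C,_)→(C,Y,right)
state=C head=1 tape=__XY[Y]XY   (C,Y)→(C,X,left)
state=C head=0 tape=__X[Y]XXY   (C,Y)→(C,X,left)
state=C head=-1 tape=__[X]XXXY   (C,X)→(B,_,left)
state=B head=-2 tape=_[_]_XXXY   (B,_)→(H,X,left)
state=H head=-3 tape=[_]X_XXXY
The non-blank tape span at halt is X_XXXY.

X_XXXY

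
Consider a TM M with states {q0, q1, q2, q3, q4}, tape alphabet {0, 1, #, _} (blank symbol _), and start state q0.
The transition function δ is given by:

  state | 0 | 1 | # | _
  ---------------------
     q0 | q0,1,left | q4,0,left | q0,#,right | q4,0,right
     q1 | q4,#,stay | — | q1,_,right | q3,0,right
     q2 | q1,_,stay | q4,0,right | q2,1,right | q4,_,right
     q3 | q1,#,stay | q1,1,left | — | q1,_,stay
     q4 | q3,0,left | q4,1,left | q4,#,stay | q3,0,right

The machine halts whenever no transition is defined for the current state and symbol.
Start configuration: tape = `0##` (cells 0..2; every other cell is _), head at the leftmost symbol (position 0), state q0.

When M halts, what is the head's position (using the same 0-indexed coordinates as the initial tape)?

0

q0 | __[0]##   read 0 → write 1, move left, go to q0
q0 | _[_]1##   read _ → write 0, move right, go to q4
q4 | _0[1]##   read 1 → write 1, move left, go to q4
q4 | _[0]1##   read 0 → write 0, move left, go to q3
q3 | [_]01##   read _ → write _, move stay, go to q1
q1 | [_]01##   read _ → write 0, move right, go to q3
q3 | 0[0]1##   read 0 → write #, move stay, go to q1
q1 | 0[#]1##   read # → write _, move right, go to q1
q1 | 0_[1]##
At halt the head is at cell 0.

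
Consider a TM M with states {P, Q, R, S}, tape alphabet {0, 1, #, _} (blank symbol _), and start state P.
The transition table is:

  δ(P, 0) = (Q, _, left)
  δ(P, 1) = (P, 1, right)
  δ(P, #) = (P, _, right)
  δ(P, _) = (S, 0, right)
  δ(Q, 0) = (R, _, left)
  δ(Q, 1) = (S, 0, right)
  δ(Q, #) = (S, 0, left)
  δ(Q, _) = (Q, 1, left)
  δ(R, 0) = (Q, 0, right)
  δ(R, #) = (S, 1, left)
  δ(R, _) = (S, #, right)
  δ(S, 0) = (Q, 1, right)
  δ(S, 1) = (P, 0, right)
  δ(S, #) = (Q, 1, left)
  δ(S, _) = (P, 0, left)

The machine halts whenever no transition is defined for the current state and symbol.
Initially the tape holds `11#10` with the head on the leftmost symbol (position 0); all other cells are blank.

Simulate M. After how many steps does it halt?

state=P head=0 tape=[1]1#10___   (P,1)→(P,1,right)
state=P head=1 tape=1[1]#10___   (P,1)→(P,1,right)
state=P head=2 tape=11[#]10___   (P,#)→(P,_,right)
state=P head=3 tape=11_[1]0___   (P,1)→(P,1,right)
state=P head=4 tape=11_1[0]___   (P,0)→(Q,_,left)
state=Q head=3 tape=11_[1]____   (Q,1)→(S,0,right)
state=S head=4 tape=11_0[_]___   (S,_)→(P,0,left)
state=P head=3 tape=11_[0]0___   (P,0)→(Q,_,left)
state=Q head=2 tape=11[_]_0___   (Q,_)→(Q,1,left)
state=Q head=1 tape=1[1]1_0___   (Q,1)→(S,0,right)
state=S head=2 tape=10[1]_0___   (S,1)→(P,0,right)
state=P head=3 tape=100[_]0___   (P,_)→(S,0,right)
state=S head=4 tape=1000[0]___   (S,0)→(Q,1,right)
state=Q head=5 tape=10001[_]__   (Q,_)→(Q,1,left)
state=Q head=4 tape=1000[1]1__   (Q,1)→(S,0,right)
state=S head=5 tape=10000[1]__   (S,1)→(P,0,right)
state=P head=6 tape=100000[_]_   (P,_)→(S,0,right)
state=S head=7 tape=1000000[_]   (S,_)→(P,0,left)
state=P head=6 tape=100000[0]0   (P,0)→(Q,_,left)
state=Q head=5 tape=10000[0]_0   (Q,0)→(R,_,left)
state=R head=4 tape=1000[0]__0   (R,0)→(Q,0,right)
state=Q head=5 tape=10000[_]_0   (Q,_)→(Q,1,left)
state=Q head=4 tape=1000[0]1_0   (Q,0)→(R,_,left)
state=R head=3 tape=100[0]_1_0   (R,0)→(Q,0,right)
state=Q head=4 tape=1000[_]1_0   (Q,_)→(Q,1,left)
state=Q head=3 tape=100[0]11_0   (Q,0)→(R,_,left)
state=R head=2 tape=10[0]_11_0   (R,0)→(Q,0,right)
state=Q head=3 tape=100[_]11_0   (Q,_)→(Q,1,left)
state=Q head=2 tape=10[0]111_0   (Q,0)→(R,_,left)
state=R head=1 tape=1[0]_111_0   (R,0)→(Q,0,right)
state=Q head=2 tape=10[_]111_0   (Q,_)→(Q,1,left)
state=Q head=1 tape=1[0]1111_0   (Q,0)→(R,_,left)
state=R head=0 tape=[1]_1111_0
M halts after 32 transitions.

32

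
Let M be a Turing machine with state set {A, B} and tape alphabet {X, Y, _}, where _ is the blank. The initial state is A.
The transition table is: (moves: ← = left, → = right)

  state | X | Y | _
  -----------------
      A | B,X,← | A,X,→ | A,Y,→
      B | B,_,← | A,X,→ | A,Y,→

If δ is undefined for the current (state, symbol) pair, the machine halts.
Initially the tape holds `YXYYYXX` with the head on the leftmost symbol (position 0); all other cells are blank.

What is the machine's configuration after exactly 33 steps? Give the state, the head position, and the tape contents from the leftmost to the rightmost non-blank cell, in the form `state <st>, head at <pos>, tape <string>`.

state=A head=0 tape=__[Y]XYYYXX   (A,Y)→(A,X,→)
state=A head=1 tape=__X[X]YYYXX   (A,X)→(B,X,←)
state=B head=0 tape=__[X]XYYYXX   (B,X)→(B,_,←)
state=B head=-1 tape=_[_]_XYYYXX   (B,_)→(A,Y,→)
state=A head=0 tape=_Y[_]XYYYXX   (A,_)→(A,Y,→)
state=A head=1 tape=_YY[X]YYYXX   (A,X)→(B,X,←)
state=B head=0 tape=_Y[Y]XYYYXX   (B,Y)→(A,X,→)
state=A head=1 tape=_YX[X]YYYXX   (A,X)→(B,X,←)
state=B head=0 tape=_Y[X]XYYYXX   (B,X)→(B,_,←)
state=B head=-1 tape=_[Y]_XYYYXX   (B,Y)→(A,X,→)
state=A head=0 tape=_X[_]XYYYXX   (A,_)→(A,Y,→)
state=A head=1 tape=_XY[X]YYYXX   (A,X)→(B,X,←)
state=B head=0 tape=_X[Y]XYYYXX   (B,Y)→(A,X,→)
state=A head=1 tape=_XX[X]YYYXX   (A,X)→(B,X,←)
state=B head=0 tape=_X[X]XYYYXX   (B,X)→(B,_,←)
state=B head=-1 tape=_[X]_XYYYXX   (B,X)→(B,_,←)
state=B head=-2 tape=[_]__XYYYXX   (B,_)→(A,Y,→)
state=A head=-1 tape=Y[_]_XYYYXX   (A,_)→(A,Y,→)
state=A head=0 tape=YY[_]XYYYXX   (A,_)→(A,Y,→)
state=A head=1 tape=YYY[X]YYYXX   (A,X)→(B,X,←)
state=B head=0 tape=YY[Y]XYYYXX   (B,Y)→(A,X,→)
state=A head=1 tape=YYX[X]YYYXX   (A,X)→(B,X,←)
state=B head=0 tape=YY[X]XYYYXX   (B,X)→(B,_,←)
state=B head=-1 tape=Y[Y]_XYYYXX   (B,Y)→(A,X,→)
state=A head=0 tape=YX[_]XYYYXX   (A,_)→(A,Y,→)
state=A head=1 tape=YXY[X]YYYXX   (A,X)→(B,X,←)
state=B head=0 tape=YX[Y]XYYYXX   (B,Y)→(A,X,→)
state=A head=1 tape=YXX[X]YYYXX   (A,X)→(B,X,←)
state=B head=0 tape=YX[X]XYYYXX   (B,X)→(B,_,←)
state=B head=-1 tape=Y[X]_XYYYXX   (B,X)→(B,_,←)
state=B head=-2 tape=[Y]__XYYYXX   (B,Y)→(A,X,→)
state=A head=-1 tape=X[_]_XYYYXX   (A,_)→(A,Y,→)
state=A head=0 tape=XY[_]XYYYXX   (A,_)→(A,Y,→)
state=A head=1 tape=XYY[X]YYYXX
After 33 steps: state A, head at 1, tape XYYXYYYXX.

state A, head at 1, tape XYYXYYYXX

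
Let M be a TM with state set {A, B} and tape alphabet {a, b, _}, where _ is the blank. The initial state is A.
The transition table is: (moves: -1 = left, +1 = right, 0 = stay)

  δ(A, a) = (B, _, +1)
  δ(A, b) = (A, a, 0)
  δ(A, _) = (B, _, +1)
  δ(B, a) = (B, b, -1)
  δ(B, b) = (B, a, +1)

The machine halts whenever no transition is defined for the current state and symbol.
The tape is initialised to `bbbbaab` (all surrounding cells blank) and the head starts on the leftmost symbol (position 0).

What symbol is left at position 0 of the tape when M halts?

_

state=A head=0 tape=[b]bbbaab   (A,b)→(A,a,0)
state=A head=0 tape=[a]bbbaab   (A,a)→(B,_,+1)
state=B head=1 tape=_[b]bbaab   (B,b)→(B,a,+1)
state=B head=2 tape=_a[b]baab   (B,b)→(B,a,+1)
state=B head=3 tape=_aa[b]aab   (B,b)→(B,a,+1)
state=B head=4 tape=_aaa[a]ab   (B,a)→(B,b,-1)
state=B head=3 tape=_aa[a]bab   (B,a)→(B,b,-1)
state=B head=2 tape=_a[a]bbab   (B,a)→(B,b,-1)
state=B head=1 tape=_[a]bbbab   (B,a)→(B,b,-1)
state=B head=0 tape=[_]bbbbab
Cell 0 holds _ when M halts.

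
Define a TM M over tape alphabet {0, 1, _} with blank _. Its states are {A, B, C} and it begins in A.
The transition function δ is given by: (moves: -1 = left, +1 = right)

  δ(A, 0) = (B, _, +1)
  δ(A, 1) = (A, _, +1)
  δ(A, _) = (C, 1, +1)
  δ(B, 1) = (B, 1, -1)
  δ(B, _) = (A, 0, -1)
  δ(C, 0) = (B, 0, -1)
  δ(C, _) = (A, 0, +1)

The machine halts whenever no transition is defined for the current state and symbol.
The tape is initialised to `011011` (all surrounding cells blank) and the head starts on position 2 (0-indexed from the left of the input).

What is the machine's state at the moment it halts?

A | 01[1]011   read 1 → write _, move +1, go to A
A | 01_[0]11   read 0 → write _, move +1, go to B
B | 01__[1]1   read 1 → write 1, move -1, go to B
B | 01_[_]11   read _ → write 0, move -1, go to A
A | 01[_]011   read _ → write 1, move +1, go to C
C | 011[0]11   read 0 → write 0, move -1, go to B
B | 01[1]011   read 1 → write 1, move -1, go to B
B | 0[1]1011   read 1 → write 1, move -1, go to B
B | [0]11011
No transition is defined for (B, 0); M halts in state B.

B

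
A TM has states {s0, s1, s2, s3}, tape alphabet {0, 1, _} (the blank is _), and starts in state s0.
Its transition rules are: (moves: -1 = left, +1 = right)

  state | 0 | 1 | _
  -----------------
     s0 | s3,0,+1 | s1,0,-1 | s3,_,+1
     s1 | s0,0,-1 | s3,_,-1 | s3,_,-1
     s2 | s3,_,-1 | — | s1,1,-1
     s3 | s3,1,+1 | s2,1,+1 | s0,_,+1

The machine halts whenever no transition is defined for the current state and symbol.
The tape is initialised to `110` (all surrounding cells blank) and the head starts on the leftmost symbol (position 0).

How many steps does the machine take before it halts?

16

state=s0 head=0 tape=__[1]10   (s0,1)→(s1,0,-1)
state=s1 head=-1 tape=_[_]010   (s1,_)→(s3,_,-1)
state=s3 head=-2 tape=[_]_010   (s3,_)→(s0,_,+1)
state=s0 head=-1 tape=_[_]010   (s0,_)→(s3,_,+1)
state=s3 head=0 tape=__[0]10   (s3,0)→(s3,1,+1)
state=s3 head=1 tape=__1[1]0   (s3,1)→(s2,1,+1)
state=s2 head=2 tape=__11[0]   (s2,0)→(s3,_,-1)
state=s3 head=1 tape=__1[1]_   (s3,1)→(s2,1,+1)
state=s2 head=2 tape=__11[_]   (s2,_)→(s1,1,-1)
state=s1 head=1 tape=__1[1]1   (s1,1)→(s3,_,-1)
state=s3 head=0 tape=__[1]_1   (s3,1)→(s2,1,+1)
state=s2 head=1 tape=__1[_]1   (s2,_)→(s1,1,-1)
state=s1 head=0 tape=__[1]11   (s1,1)→(s3,_,-1)
state=s3 head=-1 tape=_[_]_11   (s3,_)→(s0,_,+1)
state=s0 head=0 tape=__[_]11   (s0,_)→(s3,_,+1)
state=s3 head=1 tape=___[1]1   (s3,1)→(s2,1,+1)
state=s2 head=2 tape=___1[1]
M halts after 16 transitions.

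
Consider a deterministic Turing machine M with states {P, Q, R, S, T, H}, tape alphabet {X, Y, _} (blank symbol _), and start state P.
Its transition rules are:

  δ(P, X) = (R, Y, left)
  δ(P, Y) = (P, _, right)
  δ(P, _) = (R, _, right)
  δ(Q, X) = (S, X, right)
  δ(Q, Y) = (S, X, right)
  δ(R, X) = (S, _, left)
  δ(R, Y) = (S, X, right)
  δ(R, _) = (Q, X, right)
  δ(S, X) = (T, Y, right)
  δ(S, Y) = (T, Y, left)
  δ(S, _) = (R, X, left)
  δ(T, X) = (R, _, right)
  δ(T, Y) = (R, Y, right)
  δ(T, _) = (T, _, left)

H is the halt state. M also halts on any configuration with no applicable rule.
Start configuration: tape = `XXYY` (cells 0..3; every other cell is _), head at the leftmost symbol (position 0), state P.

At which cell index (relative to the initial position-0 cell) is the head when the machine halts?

6

P | ___[X]XYY___   read X → write Y, move left, go to R
R | __[_]YXYY___   read _ → write X, move right, go to Q
Q | __X[Y]XYY___   read Y → write X, move right, go to S
S | __XX[X]YY___   read X → write Y, move right, go to T
T | __XXY[Y]Y___   read Y → write Y, move right, go to R
R | __XXYY[Y]___   read Y → write X, move right, go to S
S | __XXYYX[_]__   read _ → write X, move left, go to R
R | __XXYY[X]X__   read X → write _, move left, go to S
S | __XXY[Y]_X__   read Y → write Y, move left, go to T
T | __XX[Y]Y_X__   read Y → write Y, move right, go to R
R | __XXY[Y]_X__   read Y → write X, move right, go to S
S | __XXYX[_]X__   read _ → write X, move left, go to R
R | __XXY[X]XX__   read X → write _, move left, go to S
S | __XX[Y]_XX__   read Y → write Y, move left, go to T
T | __X[X]Y_XX__   read X → write _, move right, go to R
R | __X_[Y]_XX__   read Y → write X, move right, go to S
S | __X_X[_]XX__   read _ → write X, move left, go to R
R | __X_[X]XXX__   read X → write _, move left, go to S
S | __X[_]_XXX__   read _ → write X, move left, go to R
R | __[X]X_XXX__   read X → write _, move left, go to S
S | _[_]_X_XXX__   read _ → write X, move left, go to R
R | [_]X_X_XXX__   read _ → write X, move right, go to Q
Q | X[X]_X_XXX__   read X → write X, move right, go to S
S | XX[_]X_XXX__   read _ → write X, move left, go to R
R | X[X]XX_XXX__   read X → write _, move left, go to S
S | [X]_XX_XXX__   read X → write Y, move right, go to T
T | Y[_]XX_XXX__   read _ → write _, move left, go to T
T | [Y]_XX_XXX__   read Y → write Y, move right, go to R
R | Y[_]XX_XXX__   read _ → write X, move right, go to Q
Q | YX[X]X_XXX__   read X → write X, move right, go to S
S | YXX[X]_XXX__   read X → write Y, move right, go to T
T | YXXY[_]XXX__   read _ → write _, move left, go to T
T | YXX[Y]_XXX__   read Y → write Y, move right, go to R
R | YXXY[_]XXX__   read _ → write X, move right, go to Q
Q | YXXYX[X]XX__   read X → write X, move right, go to S
S | YXXYXX[X]X__   read X → write Y, move right, go to T
T | YXXYXXY[X]__   read X → write _, move right, go to R
R | YXXYXXY_[_]_   read _ → write X, move right, go to Q
Q | YXXYXXY_X[_]
At halt the head is at cell 6.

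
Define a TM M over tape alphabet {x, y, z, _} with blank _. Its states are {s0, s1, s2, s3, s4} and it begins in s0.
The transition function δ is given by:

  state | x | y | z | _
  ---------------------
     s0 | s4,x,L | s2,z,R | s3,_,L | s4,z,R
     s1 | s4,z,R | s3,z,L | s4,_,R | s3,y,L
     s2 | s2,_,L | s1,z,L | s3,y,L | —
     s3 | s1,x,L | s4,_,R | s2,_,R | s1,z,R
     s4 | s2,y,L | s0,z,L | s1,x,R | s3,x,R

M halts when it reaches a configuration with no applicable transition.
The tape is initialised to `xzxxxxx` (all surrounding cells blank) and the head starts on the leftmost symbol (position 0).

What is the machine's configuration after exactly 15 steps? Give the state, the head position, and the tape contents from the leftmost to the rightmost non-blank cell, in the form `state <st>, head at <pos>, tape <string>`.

state s1, head at -1, tape zyyzxxxxx

state=s0 head=0 tape=__[x]zxxxxx   (s0,x)→(s4,x,L)
state=s4 head=-1 tape=_[_]xzxxxxx   (s4,_)→(s3,x,R)
state=s3 head=0 tape=_x[x]zxxxxx   (s3,x)→(s1,x,L)
state=s1 head=-1 tape=_[x]xzxxxxx   (s1,x)→(s4,z,R)
state=s4 head=0 tape=_z[x]zxxxxx   (s4,x)→(s2,y,L)
state=s2 head=-1 tape=_[z]yzxxxxx   (s2,z)→(s3,y,L)
state=s3 head=-2 tape=[_]yyzxxxxx   (s3,_)→(s1,z,R)
state=s1 head=-1 tape=z[y]yzxxxxx   (s1,y)→(s3,z,L)
state=s3 head=-2 tape=[z]zyzxxxxx   (s3,z)→(s2,_,R)
state=s2 head=-1 tape=_[z]yzxxxxx   (s2,z)→(s3,y,L)
state=s3 head=-2 tape=[_]yyzxxxxx   (s3,_)→(s1,z,R)
state=s1 head=-1 tape=z[y]yzxxxxx   (s1,y)→(s3,z,L)
state=s3 head=-2 tape=[z]zyzxxxxx   (s3,z)→(s2,_,R)
state=s2 head=-1 tape=_[z]yzxxxxx   (s2,z)→(s3,y,L)
state=s3 head=-2 tape=[_]yyzxxxxx   (s3,_)→(s1,z,R)
state=s1 head=-1 tape=z[y]yzxxxxx
After 15 steps: state s1, head at -1, tape zyyzxxxxx.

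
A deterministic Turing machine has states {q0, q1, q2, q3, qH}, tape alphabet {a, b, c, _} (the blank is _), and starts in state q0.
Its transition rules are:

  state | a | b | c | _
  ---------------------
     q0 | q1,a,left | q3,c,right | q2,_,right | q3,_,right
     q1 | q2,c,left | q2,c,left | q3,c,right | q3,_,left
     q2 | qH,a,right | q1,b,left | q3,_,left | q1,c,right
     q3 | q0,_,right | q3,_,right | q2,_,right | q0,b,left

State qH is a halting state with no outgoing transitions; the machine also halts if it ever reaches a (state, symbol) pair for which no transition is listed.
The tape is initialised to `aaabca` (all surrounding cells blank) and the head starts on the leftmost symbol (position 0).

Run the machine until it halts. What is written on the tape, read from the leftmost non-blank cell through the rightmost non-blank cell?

q0 | ___[a]aabca_   read a → write a, move left, go to q1
q1 | __[_]aaabca_   read _ → write _, move left, go to q3
q3 | _[_]_aaabca_   read _ → write b, move left, go to q0
q0 | [_]b_aaabca_   read _ → write _, move right, go to q3
q3 | _[b]_aaabca_   read b → write _, move right, go to q3
q3 | __[_]aaabca_   read _ → write b, move left, go to q0
q0 | _[_]baaabca_   read _ → write _, move right, go to q3
q3 | __[b]aaabca_   read b → write _, move right, go to q3
q3 | ___[a]aabca_   read a → write _, move right, go to q0
q0 | ____[a]abca_   read a → write a, move left, go to q1
q1 | ___[_]aabca_   read _ → write _, move left, go to q3
q3 | __[_]_aabca_   read _ → write b, move left, go to q0
q0 | _[_]b_aabca_   read _ → write _, move right, go to q3
q3 | __[b]_aabca_   read b → write _, move right, go to q3
q3 | ___[_]aabca_   read _ → write b, move left, go to q0
q0 | __[_]baabca_   read _ → write _, move right, go to q3
q3 | ___[b]aabca_   read b → write _, move right, go to q3
q3 | ____[a]abca_   read a → write _, move right, go to q0
q0 | _____[a]bca_   read a → write a, move left, go to q1
q1 | ____[_]abca_   read _ → write _, move left, go to q3
q3 | ___[_]_abca_   read _ → write b, move left, go to q0
q0 | __[_]b_abca_   read _ → write _, move right, go to q3
q3 | ___[b]_abca_   read b → write _, move right, go to q3
q3 | ____[_]abca_   read _ → write b, move left, go to q0
q0 | ___[_]babca_   read _ → write _, move right, go to q3
q3 | ____[b]abca_   read b → write _, move right, go to q3
q3 | _____[a]bca_   read a → write _, move right, go to q0
q0 | ______[b]ca_   read b → write c, move right, go to q3
q3 | ______c[c]a_   read c → write _, move right, go to q2
q2 | ______c_[a]_   read a → write a, move right, go to qH
qH | ______c_a[_]
The non-blank tape span at halt is c_a.

c_a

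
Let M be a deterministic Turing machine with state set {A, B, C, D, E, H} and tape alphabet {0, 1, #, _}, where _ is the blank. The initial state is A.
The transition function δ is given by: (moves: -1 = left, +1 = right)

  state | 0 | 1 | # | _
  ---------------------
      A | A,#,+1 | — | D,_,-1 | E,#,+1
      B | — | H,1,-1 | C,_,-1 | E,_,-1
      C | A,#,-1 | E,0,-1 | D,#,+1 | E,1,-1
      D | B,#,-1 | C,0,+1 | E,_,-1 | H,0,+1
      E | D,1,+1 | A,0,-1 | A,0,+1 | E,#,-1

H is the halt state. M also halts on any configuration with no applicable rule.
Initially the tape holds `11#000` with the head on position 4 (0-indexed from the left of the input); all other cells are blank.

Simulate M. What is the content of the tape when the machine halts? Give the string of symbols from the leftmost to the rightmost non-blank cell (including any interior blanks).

11#0#0#

A | 11#0[0]0__   read 0 → write #, move +1, go to A
A | 11#0#[0]__   read 0 → write #, move +1, go to A
A | 11#0##[_]_   read _ → write #, move +1, go to E
E | 11#0###[_]   read _ → write #, move -1, go to E
E | 11#0##[#]#   read # → write 0, move +1, go to A
A | 11#0##0[#]   read # → write _, move -1, go to D
D | 11#0##[0]_   read 0 → write #, move -1, go to B
B | 11#0#[#]#_   read # → write _, move -1, go to C
C | 11#0[#]_#_   read # → write #, move +1, go to D
D | 11#0#[_]#_   read _ → write 0, move +1, go to H
H | 11#0#0[#]_
The non-blank tape span at halt is 11#0#0#.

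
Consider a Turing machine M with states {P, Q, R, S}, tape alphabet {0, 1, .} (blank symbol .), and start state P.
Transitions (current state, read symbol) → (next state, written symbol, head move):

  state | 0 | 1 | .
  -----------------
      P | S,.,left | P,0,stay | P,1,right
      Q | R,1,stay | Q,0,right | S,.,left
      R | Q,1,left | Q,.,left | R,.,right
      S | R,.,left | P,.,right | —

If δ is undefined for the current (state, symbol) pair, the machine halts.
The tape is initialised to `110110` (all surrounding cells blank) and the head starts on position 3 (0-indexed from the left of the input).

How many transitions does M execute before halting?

14

P | .110[1]10   read 1 → write 0, move stay, go to P
P | .110[0]10   read 0 → write ., move left, go to S
S | .11[0].10   read 0 → write ., move left, go to R
R | .1[1]..10   read 1 → write ., move left, go to Q
Q | .[1]...10   read 1 → write 0, move right, go to Q
Q | .0[.]..10   read . → write ., move left, go to S
S | .[0]...10   read 0 → write ., move left, go to R
R | [.]....10   read . → write ., move right, go to R
R | .[.]...10   read . → write ., move right, go to R
R | ..[.]..10   read . → write ., move right, go to R
R | ...[.].10   read . → write ., move right, go to R
R | ....[.]10   read . → write ., move right, go to R
R | .....[1]0   read 1 → write ., move left, go to Q
Q | ....[.].0   read . → write ., move left, go to S
S | ...[.]..0
M halts after 14 transitions.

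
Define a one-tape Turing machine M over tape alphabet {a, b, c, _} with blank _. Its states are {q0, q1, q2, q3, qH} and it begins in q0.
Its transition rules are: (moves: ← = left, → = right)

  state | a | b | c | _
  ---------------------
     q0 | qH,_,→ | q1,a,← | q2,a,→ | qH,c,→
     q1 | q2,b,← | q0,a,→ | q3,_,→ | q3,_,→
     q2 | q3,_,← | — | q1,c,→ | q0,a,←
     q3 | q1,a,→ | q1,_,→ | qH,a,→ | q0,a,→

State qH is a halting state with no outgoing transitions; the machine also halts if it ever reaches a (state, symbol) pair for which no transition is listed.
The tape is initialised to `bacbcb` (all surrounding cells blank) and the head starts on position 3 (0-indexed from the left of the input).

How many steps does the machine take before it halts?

8

q0 | bac[b]cb____   read b → write a, move ←, go to q1
q1 | ba[c]acb____   read c → write _, move →, go to q3
q3 | ba_[a]cb____   read a → write a, move →, go to q1
q1 | ba_a[c]b____   read c → write _, move →, go to q3
q3 | ba_a_[b]____   read b → write _, move →, go to q1
q1 | ba_a__[_]___   read _ → write _, move →, go to q3
q3 | ba_a___[_]__   read _ → write a, move →, go to q0
q0 | ba_a___a[_]_   read _ → write c, move →, go to qH
qH | ba_a___ac[_]
M halts after 8 transitions.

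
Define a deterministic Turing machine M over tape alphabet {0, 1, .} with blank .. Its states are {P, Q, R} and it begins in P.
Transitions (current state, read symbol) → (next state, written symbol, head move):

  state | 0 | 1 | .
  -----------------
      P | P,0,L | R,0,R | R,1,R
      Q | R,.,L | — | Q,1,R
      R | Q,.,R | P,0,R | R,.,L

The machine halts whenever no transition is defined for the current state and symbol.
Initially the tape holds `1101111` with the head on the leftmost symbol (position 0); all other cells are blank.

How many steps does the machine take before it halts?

15

P | .[1]101111   read 1 → write 0, move R, go to R
R | .0[1]01111   read 1 → write 0, move R, go to P
P | .00[0]1111   read 0 → write 0, move L, go to P
P | .0[0]01111   read 0 → write 0, move L, go to P
P | .[0]001111   read 0 → write 0, move L, go to P
P | [.]0001111   read . → write 1, move R, go to R
R | 1[0]001111   read 0 → write ., move R, go to Q
Q | 1.[0]01111   read 0 → write ., move L, go to R
R | 1[.].01111   read . → write ., move L, go to R
R | [1]..01111   read 1 → write 0, move R, go to P
P | 0[.].01111   read . → write 1, move R, go to R
R | 01[.]01111   read . → write ., move L, go to R
R | 0[1].01111   read 1 → write 0, move R, go to P
P | 00[.]01111   read . → write 1, move R, go to R
R | 001[0]1111   read 0 → write ., move R, go to Q
Q | 001.[1]111
M halts after 15 transitions.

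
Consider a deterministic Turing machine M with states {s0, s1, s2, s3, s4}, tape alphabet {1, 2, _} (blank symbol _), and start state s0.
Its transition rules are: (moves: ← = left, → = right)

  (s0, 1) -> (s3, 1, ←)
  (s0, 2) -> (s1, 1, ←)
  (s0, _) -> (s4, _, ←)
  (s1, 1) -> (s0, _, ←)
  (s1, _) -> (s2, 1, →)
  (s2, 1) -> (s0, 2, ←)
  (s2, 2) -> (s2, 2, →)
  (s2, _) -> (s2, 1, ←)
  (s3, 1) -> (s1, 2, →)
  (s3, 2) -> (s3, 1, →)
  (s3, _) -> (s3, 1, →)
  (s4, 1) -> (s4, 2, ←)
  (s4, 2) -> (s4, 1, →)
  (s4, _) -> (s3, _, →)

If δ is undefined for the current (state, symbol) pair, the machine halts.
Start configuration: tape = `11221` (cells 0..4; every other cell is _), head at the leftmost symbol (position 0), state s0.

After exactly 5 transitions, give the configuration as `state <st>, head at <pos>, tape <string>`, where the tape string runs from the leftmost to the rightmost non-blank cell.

state s1, head at -1, tape 11_221

state=s0 head=0 tape=_[1]1221   (s0,1)→(s3,1,←)
state=s3 head=-1 tape=[_]11221   (s3,_)→(s3,1,→)
state=s3 head=0 tape=1[1]1221   (s3,1)→(s1,2,→)
state=s1 head=1 tape=12[1]221   (s1,1)→(s0,_,←)
state=s0 head=0 tape=1[2]_221   (s0,2)→(s1,1,←)
state=s1 head=-1 tape=[1]1_221
After 5 steps: state s1, head at -1, tape 11_221.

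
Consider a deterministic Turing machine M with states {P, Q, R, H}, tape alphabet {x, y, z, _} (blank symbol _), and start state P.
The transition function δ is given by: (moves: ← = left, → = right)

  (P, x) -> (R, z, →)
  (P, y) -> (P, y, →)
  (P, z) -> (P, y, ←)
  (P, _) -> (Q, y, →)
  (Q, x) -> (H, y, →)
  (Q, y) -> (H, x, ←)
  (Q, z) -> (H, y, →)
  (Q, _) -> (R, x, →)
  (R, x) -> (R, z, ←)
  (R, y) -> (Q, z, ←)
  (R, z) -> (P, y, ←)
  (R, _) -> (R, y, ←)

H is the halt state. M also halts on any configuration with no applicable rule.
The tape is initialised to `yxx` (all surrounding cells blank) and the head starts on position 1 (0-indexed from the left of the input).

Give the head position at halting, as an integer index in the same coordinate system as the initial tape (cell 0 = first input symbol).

state=P head=1 tape=y[x]x___   (P,x)→(R,z,→)
state=R head=2 tape=yz[x]___   (R,x)→(R,z,←)
state=R head=1 tape=y[z]z___   (R,z)→(P,y,←)
state=P head=0 tape=[y]yz___   (P,y)→(P,y,→)
state=P head=1 tape=y[y]z___   (P,y)→(P,y,→)
state=P head=2 tape=yy[z]___   (P,z)→(P,y,←)
state=P head=1 tape=y[y]y___   (P,y)→(P,y,→)
state=P head=2 tape=yy[y]___   (P,y)→(P,y,→)
state=P head=3 tape=yyy[_]__   (P,_)→(Q,y,→)
state=Q head=4 tape=yyyy[_]_   (Q,_)→(R,x,→)
state=R head=5 tape=yyyyx[_]   (R,_)→(R,y,←)
state=R head=4 tape=yyyy[x]y   (R,x)→(R,z,←)
state=R head=3 tape=yyy[y]zy   (R,y)→(Q,z,←)
state=Q head=2 tape=yy[y]zzy   (Q,y)→(H,x,←)
state=H head=1 tape=y[y]xzzy
At halt the head is at cell 1.

1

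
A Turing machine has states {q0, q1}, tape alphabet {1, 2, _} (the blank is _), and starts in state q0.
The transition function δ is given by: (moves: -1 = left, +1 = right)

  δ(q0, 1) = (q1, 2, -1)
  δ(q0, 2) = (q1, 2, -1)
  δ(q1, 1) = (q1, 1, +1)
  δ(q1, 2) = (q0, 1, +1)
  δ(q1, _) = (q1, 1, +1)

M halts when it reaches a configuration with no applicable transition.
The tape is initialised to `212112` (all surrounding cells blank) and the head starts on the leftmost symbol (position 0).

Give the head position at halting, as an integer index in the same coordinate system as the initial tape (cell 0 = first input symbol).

state=q0 head=0 tape=_[2]12112_   (q0,2)→(q1,2,-1)
state=q1 head=-1 tape=[_]212112_   (q1,_)→(q1,1,+1)
state=q1 head=0 tape=1[2]12112_   (q1,2)→(q0,1,+1)
state=q0 head=1 tape=11[1]2112_   (q0,1)→(q1,2,-1)
state=q1 head=0 tape=1[1]22112_   (q1,1)→(q1,1,+1)
state=q1 head=1 tape=11[2]2112_   (q1,2)→(q0,1,+1)
state=q0 head=2 tape=111[2]112_   (q0,2)→(q1,2,-1)
state=q1 head=1 tape=11[1]2112_   (q1,1)→(q1,1,+1)
state=q1 head=2 tape=111[2]112_   (q1,2)→(q0,1,+1)
state=q0 head=3 tape=1111[1]12_   (q0,1)→(q1,2,-1)
state=q1 head=2 tape=111[1]212_   (q1,1)→(q1,1,+1)
state=q1 head=3 tape=1111[2]12_   (q1,2)→(q0,1,+1)
state=q0 head=4 tape=11111[1]2_   (q0,1)→(q1,2,-1)
state=q1 head=3 tape=1111[1]22_   (q1,1)→(q1,1,+1)
state=q1 head=4 tape=11111[2]2_   (q1,2)→(q0,1,+1)
state=q0 head=5 tape=111111[2]_   (q0,2)→(q1,2,-1)
state=q1 head=4 tape=11111[1]2_   (q1,1)→(q1,1,+1)
state=q1 head=5 tape=111111[2]_   (q1,2)→(q0,1,+1)
state=q0 head=6 tape=1111111[_]
At halt the head is at cell 6.

6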